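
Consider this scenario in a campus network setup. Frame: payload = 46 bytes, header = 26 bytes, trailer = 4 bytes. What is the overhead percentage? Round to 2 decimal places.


Given: payload = 46 B, header = 26 B, trailer = 4 B
Overhead bytes = header + trailer = 26 + 4 = 30
Total frame = payload + overhead = 46 + 30 = 76
Overhead % = 30 / 76 * 100 = 39.4737% -> 39.47% (2 dp)

39.47


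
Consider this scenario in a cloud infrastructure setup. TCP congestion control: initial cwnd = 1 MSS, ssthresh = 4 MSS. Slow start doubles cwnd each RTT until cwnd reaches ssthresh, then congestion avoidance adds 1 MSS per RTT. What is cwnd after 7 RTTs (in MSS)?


RTT 0: cwnd = 1 MSS (initial)
RTT 1: cwnd = 2 MSS (slow start, doubled)
RTT 2: cwnd = 4 MSS (slow start, doubled)
RTT 3: cwnd = 5 MSS (congestion avoidance, +1)
RTT 4: cwnd = 6 MSS (congestion avoidance, +1)
RTT 5: cwnd = 7 MSS (congestion avoidance, +1)
RTT 6: cwnd = 8 MSS (congestion avoidance, +1)
RTT 7: cwnd = 9 MSS (congestion avoidance, +1)

9


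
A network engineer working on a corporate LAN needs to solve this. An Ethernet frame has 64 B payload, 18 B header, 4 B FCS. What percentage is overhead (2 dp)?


Given: payload = 64 B, header = 18 B, trailer = 4 B
Overhead bytes = header + trailer = 18 + 4 = 22
Total frame = payload + overhead = 64 + 22 = 86
Overhead % = 22 / 86 * 100 = 25.5814% -> 25.58% (2 dp)

25.58


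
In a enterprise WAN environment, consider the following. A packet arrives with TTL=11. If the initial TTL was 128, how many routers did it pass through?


Given: initial TTL = 128, received TTL = 11
Hops = initial TTL - received TTL
Hops = 128 - 11 = 117

117


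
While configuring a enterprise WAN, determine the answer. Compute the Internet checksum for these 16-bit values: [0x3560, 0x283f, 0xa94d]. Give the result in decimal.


Given words: [0x3560, 0x283f, 0xa94d]
Step 1: Sum all words
Raw sum = 13664 + 10303 + 43341 = 67308
Step 2: Fold carry: (1772 + 1) = 1773
One's complement = ~1773 & 0xFFFF = 63762

63762


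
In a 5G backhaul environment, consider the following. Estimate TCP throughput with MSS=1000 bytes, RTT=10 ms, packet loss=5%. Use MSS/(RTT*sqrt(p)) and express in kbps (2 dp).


Given: MSS = 1000 bytes, RTT = 10 ms, loss = 5%
RTT in seconds = 10 / 1000 = 0.01
Loss rate = 5% = 0.05
sqrt(loss) = sqrt(0.05) = 0.223606797750
Throughput (bytes/s) = 1000 / (0.01 * 0.223606797750) = 447213.5955
Throughput (kbps) = 447213.5955 * 8 / 1000 = 3577.708764 -> 3577.71 kbps (2 dp)

3577.71


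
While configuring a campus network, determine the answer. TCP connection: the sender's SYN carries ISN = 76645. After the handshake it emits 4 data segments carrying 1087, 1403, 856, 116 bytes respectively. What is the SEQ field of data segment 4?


The SYN occupies sequence number ISN = 76645, so the first data byte is ISN + 1 = 76646.
SEQ of data segment i = (ISN + 1) + sum of payload sizes of segments 1..i-1.
Segment 1: SEQ = 76646, payload = 1087 bytes
Segment 2: SEQ = 77733, payload = 1403 bytes
Segment 3: SEQ = 79136, payload = 856 bytes
Segment 4: SEQ = 79992, payload = 116 bytes
SEQ of segment 4 = 76646 + 1087 + 1403 + 856 = 79992

79992


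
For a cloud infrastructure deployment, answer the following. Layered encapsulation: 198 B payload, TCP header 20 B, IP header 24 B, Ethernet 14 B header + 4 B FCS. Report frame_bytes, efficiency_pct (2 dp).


TCP segment = 198 + 20 = 218 B
IP packet = 218 + 24 = 242 B
Ethernet frame = 242 + 14 + 4 = 260 B
Efficiency = app / frame = 198 / 260 = 0.761538 = 76.1538% -> 76.15% (2 dp)

260, 76.15


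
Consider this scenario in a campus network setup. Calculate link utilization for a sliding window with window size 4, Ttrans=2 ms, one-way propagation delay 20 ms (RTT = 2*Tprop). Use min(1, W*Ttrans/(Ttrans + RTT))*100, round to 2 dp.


Given: W = 4, Ttrans = 2 ms, RTT = 40 ms (= 2 * Tprop, Tprop = 20 ms)
Cycle time = Ttrans + RTT = 2 + 40 = 42 ms (first packet sent until its ACK returns)
W * Ttrans = 4 * 2 = 8 ms of sending per cycle
W * Ttrans / (Ttrans + RTT) = 8 / 42 = 0.190476
U = min(1, 0.190476) = 0.190476
U% = 19.05%

19.05


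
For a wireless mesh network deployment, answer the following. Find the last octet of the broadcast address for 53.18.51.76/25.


Given: IP = 53.18.51.76, prefix = /25
Host bits = 32 - 25 = 7
Network last octet = 76 AND mask = 0
Host part size = 2^7 - 1 = 127
Broadcast last octet = 0 OR 127 = 127

127


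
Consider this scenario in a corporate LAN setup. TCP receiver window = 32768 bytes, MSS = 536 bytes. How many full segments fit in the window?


Given: RWND = 32768 bytes, MSS = 536 bytes
Full segments = floor(RWND / MSS)
Full segments = floor(32768 / 536)
Full segments = floor(61.1343) = 61

61


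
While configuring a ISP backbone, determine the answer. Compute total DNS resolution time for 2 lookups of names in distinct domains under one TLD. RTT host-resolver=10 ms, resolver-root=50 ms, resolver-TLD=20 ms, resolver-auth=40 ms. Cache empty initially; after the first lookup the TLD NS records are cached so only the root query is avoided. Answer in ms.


Lookup 1 (cold cache): local + root + TLD + auth = 10 + 50 + 20 + 40 = 120 ms
Lookups 2..2 (TLD NS cached -> skip root; new domain -> still ask TLD and auth): local + TLD + auth = 10 + 20 + 40 = 70 ms each
Remaining 1 lookups: 1 * 70 = 70 ms
Total = 120 + 70 = 190 ms

190


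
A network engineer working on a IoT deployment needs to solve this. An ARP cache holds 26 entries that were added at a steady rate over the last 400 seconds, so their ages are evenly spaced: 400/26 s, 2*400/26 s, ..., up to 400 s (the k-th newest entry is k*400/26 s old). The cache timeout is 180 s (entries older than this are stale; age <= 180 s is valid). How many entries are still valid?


Ages are k * 400/26 s for k = 1..26 (spacing = 15.3846 s).
Entry k is valid iff k * 400/26 <= 180 iff k <= 26 * 180 / 400 = 11.7000
n_valid = floor(11.7000) = 11
(n_stale = 26 - 11 = 15)

11


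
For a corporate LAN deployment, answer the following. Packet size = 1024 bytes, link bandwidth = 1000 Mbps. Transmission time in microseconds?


Given: packet = 1024 bytes, bandwidth = 1000 Mbps
Packet in bits = 1024 * 8 = 8192 bits
Bandwidth = 1000 * 10^6 = 1000000000 bps
Time = 8192 / 1000000000 seconds
Time in us = 8192 * 10^6 / 1000000000 = 8.192

8.192


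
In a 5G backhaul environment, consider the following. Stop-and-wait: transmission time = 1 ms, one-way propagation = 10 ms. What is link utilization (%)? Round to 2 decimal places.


Given: Ttrans = 1 ms, Tprop = 10 ms
RTT = 2 * Tprop = 2 * 10 = 20 ms
U = Ttrans / (Ttrans + RTT)
U = 1 / (1 + 20)
U = 1 / 21 = 0.047619
U% = 4.76%

4.76


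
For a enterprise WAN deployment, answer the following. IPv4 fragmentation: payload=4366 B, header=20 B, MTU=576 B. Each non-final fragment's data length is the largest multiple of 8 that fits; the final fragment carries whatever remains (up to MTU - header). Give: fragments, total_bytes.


Max data per non-final fragment = floor((MTU - header)/8)*8 = floor((576 - 20)/8)*8 = floor(556/8)*8 = 552 B
Final fragment needs no 8-byte alignment: it can carry up to MTU - header = 556 B
Non-final fragments needed = ceil((payload - 556) / 552) = ceil(3810/552) = ceil(6.9022) = 7
Number of fragments = 7 + 1 = 8
Fragment sizes (data): 7 * 552 B + 502 B (last, 502 <= 556 OK)
Total bytes sent = payload + n_frags * header = 4366 + 8*20 = 4366 + 160 = 4526 B

8, 4526


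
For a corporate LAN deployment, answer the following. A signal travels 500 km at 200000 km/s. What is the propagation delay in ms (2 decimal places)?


Given: distance = 500 km, speed = 200000 km/s
Delay = distance / speed = 500 / 200000 seconds
Delay in ms = 500 * 1000 / 200000
Delay = 2.5000 ms
Rounded to 2 dp = 2.50 ms

2.50


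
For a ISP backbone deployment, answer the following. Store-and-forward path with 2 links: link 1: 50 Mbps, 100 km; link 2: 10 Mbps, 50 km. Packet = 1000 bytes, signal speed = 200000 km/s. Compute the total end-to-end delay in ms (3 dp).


Packet = 1000 bytes = 8000 bits. Store-and-forward: sum (t_trans + t_prop) per link.
Link 1: t_trans = 8000/(50*10^6) s = 0.1600 ms; t_prop = 100/200000 s = 0.5000 ms; subtotal = 0.6600 ms
Link 2: t_trans = 8000/(10*10^6) s = 0.8000 ms; t_prop = 50/200000 s = 0.2500 ms; subtotal = 1.0500 ms
End-to-end = 0.6600 + 1.0500 = 1.7100 ms -> 1.710 ms (3 dp)

1.710


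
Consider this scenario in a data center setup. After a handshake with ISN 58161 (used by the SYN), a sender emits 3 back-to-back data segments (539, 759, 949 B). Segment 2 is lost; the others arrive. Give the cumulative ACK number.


SYN uses sequence number 58161; first data byte = ISN + 1 = 58162.
Segment 1: SEQ = 58162, len = 539 B, covers [58162, 58700]
Segment 2: SEQ = 58701, len = 759 B, covers [58701, 59459] [LOST]
Segment 3: SEQ = 59460, len = 949 B, covers [59460, 60408]
In-order data received: bytes [58162, 58700] (segments 1..1).
Segment 2 missing -> gap begins at byte 58701; later segments buffered out of order.
Cumulative ACK = next expected in-order byte = 58162 + 539 = 58701

58701


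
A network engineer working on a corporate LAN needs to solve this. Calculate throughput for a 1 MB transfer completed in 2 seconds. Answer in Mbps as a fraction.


Given: file = 1 MB, time = 2 s
File in Mb = 1 * 8 = 8 Mb
Throughput = 8 / 2 Mbps
Throughput = 4 Mbps

4


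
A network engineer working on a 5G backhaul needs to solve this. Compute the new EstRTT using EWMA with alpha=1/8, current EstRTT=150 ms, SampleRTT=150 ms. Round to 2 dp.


Given: EstRTT = 150 ms, SampleRTT = 150 ms, alpha = 1/8
New EstRTT = (1 - alpha) * EstRTT + alpha * SampleRTT
(7/8) * 150 = 131.25
(1/8) * 150 = 18.75
New EstRTT = 131.25 + 18.75 = 150 ms -> 150.00 ms (2 dp)

150.00


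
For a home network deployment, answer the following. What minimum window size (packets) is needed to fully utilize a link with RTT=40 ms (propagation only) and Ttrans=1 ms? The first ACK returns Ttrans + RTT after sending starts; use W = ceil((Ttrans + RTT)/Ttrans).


Given: Ttrans = 1 ms, RTT = 40 ms (= 2 * Tprop, Tprop = 20 ms)
Time until first ACK returns = Ttrans + RTT = 1 + 40 = 41 ms
Need W * Ttrans >= Ttrans + RTT  ->  W >= (Ttrans + RTT) / Ttrans
(Ttrans + RTT) / Ttrans = 41 / 1 = 41
W_min = ceil(41) = 41

41


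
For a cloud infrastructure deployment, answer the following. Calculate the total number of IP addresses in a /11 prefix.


Given: CIDR prefix /11
Host bits = 32 - 11 = 21
Total addresses = 2^21 = 2097152

2097152


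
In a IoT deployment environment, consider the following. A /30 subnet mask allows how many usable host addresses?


Given: subnet mask /30
Host bits = 32 - 30 = 2
Total addresses = 2^2 = 4
Usable hosts = 4 - 2 (network + broadcast) = 2

2


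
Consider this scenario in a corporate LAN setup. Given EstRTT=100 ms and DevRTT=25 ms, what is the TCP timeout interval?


Given: EstRTT = 100 ms, DevRTT = 25 ms
Timeout = EstRTT + 4 * DevRTT
4 * DevRTT = 4 * 25 = 100
Timeout = 100 + 100 = 200 ms

200


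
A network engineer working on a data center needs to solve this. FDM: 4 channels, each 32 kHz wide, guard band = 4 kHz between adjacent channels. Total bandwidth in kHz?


Given: 4 channels, 32 kHz each, guard = 4 kHz
Channel bandwidth = 4 * 32 = 128 kHz
Guard bands = 3 gaps * 4 kHz = 12 kHz
Total = 128 + 12 = 140 kHz

140


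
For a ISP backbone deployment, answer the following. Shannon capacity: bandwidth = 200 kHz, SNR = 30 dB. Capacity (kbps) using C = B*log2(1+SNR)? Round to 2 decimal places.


Given: B = 200 kHz, SNR = 30 dB
SNR linear = 10^(30/10) = 1000
1 + SNR = 1001
log2(1001) = 9.9672262588
C = 200 * 1000 * 9.9672262588 = 1993445.2518 bps
C = 1993.445252 kbps -> 1993.45 kbps (2 dp)

1993.45


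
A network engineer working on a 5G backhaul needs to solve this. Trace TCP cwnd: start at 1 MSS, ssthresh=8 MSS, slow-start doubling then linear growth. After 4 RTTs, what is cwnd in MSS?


RTT 0: cwnd = 1 MSS (initial)
RTT 1: cwnd = 2 MSS (slow start, doubled)
RTT 2: cwnd = 4 MSS (slow start, doubled)
RTT 3: cwnd = 8 MSS (slow start, doubled)
RTT 4: cwnd = 9 MSS (congestion avoidance, +1)

9


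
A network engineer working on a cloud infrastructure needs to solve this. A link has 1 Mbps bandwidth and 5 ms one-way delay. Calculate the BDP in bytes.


Given: bandwidth = 1 Mbps, delay = 5 ms
BDP in bits = 1 * 10^6 * 5 / 1000
BDP in bits = 5000
BDP in bytes = 5000 / 8 = 625

625


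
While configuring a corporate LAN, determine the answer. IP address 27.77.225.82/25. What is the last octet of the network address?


Given: IP = 27.77.225.82, prefix = /25
Subnet mask = 255.255.255.128
Last octet of IP: 82
Last octet of mask: 128
Network last octet = 82 AND 128 = 0

0


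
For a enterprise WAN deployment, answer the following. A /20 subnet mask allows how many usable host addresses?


Given: subnet mask /20
Host bits = 32 - 20 = 12
Total addresses = 2^12 = 4096
Usable hosts = 4096 - 2 (network + broadcast) = 4094

4094


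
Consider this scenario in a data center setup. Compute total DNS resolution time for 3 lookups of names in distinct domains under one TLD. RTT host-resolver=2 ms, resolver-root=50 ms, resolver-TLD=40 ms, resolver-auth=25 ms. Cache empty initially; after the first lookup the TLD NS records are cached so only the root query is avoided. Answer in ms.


Lookup 1 (cold cache): local + root + TLD + auth = 2 + 50 + 40 + 25 = 117 ms
Lookups 2..3 (TLD NS cached -> skip root; new domain -> still ask TLD and auth): local + TLD + auth = 2 + 40 + 25 = 67 ms each
Remaining 2 lookups: 2 * 67 = 134 ms
Total = 117 + 134 = 251 ms

251


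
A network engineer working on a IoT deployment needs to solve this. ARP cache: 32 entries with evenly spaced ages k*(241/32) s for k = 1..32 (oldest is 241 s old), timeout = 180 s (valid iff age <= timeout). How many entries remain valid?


Ages are k * 241/32 s for k = 1..32 (spacing = 7.5312 s).
Entry k is valid iff k * 241/32 <= 180 iff k <= 32 * 180 / 241 = 23.9004
n_valid = floor(23.9004) = 23
(n_stale = 32 - 23 = 9)

23


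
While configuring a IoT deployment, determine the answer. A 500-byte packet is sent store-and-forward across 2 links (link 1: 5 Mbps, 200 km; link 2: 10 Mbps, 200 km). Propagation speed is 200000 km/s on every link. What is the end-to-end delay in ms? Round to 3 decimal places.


Packet = 500 bytes = 4000 bits. Store-and-forward: sum (t_trans + t_prop) per link.
Link 1: t_trans = 4000/(5*10^6) s = 0.8000 ms; t_prop = 200/200000 s = 1.0000 ms; subtotal = 1.8000 ms
Link 2: t_trans = 4000/(10*10^6) s = 0.4000 ms; t_prop = 200/200000 s = 1.0000 ms; subtotal = 1.4000 ms
End-to-end = 1.8000 + 1.4000 = 3.2000 ms -> 3.200 ms (3 dp)

3.200


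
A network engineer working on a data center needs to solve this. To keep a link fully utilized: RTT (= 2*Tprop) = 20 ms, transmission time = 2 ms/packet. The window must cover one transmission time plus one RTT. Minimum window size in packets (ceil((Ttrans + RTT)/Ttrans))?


Given: Ttrans = 2 ms, RTT = 20 ms (= 2 * Tprop, Tprop = 10 ms)
Time until first ACK returns = Ttrans + RTT = 2 + 20 = 22 ms
Need W * Ttrans >= Ttrans + RTT  ->  W >= (Ttrans + RTT) / Ttrans
(Ttrans + RTT) / Ttrans = 22 / 2 = 11
W_min = ceil(11) = 11

11


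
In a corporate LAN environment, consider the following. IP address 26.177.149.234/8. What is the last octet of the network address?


Given: IP = 26.177.149.234, prefix = /8
Subnet mask = 255.0.0.0
Last octet of IP: 234
Last octet of mask: 0
Network last octet = 234 AND 0 = 0

0


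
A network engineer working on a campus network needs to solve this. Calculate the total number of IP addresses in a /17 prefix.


Given: CIDR prefix /17
Host bits = 32 - 17 = 15
Total addresses = 2^15 = 32768

32768


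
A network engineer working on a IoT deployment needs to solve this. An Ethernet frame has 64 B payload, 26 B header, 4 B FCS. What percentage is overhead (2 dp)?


Given: payload = 64 B, header = 26 B, trailer = 4 B
Overhead bytes = header + trailer = 26 + 4 = 30
Total frame = payload + overhead = 64 + 30 = 94
Overhead % = 30 / 94 * 100 = 31.9149% -> 31.91% (2 dp)

31.91


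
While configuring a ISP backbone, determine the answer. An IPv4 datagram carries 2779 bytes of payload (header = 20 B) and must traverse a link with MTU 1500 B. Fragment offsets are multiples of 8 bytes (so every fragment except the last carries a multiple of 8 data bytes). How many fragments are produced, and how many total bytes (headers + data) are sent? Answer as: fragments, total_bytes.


Max data per non-final fragment = floor((MTU - header)/8)*8 = floor((1500 - 20)/8)*8 = floor(1480/8)*8 = 1480 B
Final fragment needs no 8-byte alignment: it can carry up to MTU - header = 1480 B
Non-final fragments needed = ceil((payload - 1480) / 1480) = ceil(1299/1480) = ceil(0.8777) = 1
Number of fragments = 1 + 1 = 2
Fragment sizes (data): 1 * 1480 B + 1299 B (last, 1299 <= 1480 OK)
Total bytes sent = payload + n_frags * header = 2779 + 2*20 = 2779 + 40 = 2819 B

2, 2819


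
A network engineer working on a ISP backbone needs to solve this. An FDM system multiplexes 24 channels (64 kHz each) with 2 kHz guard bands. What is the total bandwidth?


Given: 24 channels, 64 kHz each, guard = 2 kHz
Channel bandwidth = 24 * 64 = 1536 kHz
Guard bands = 23 gaps * 2 kHz = 46 kHz
Total = 1536 + 46 = 1582 kHz

1582


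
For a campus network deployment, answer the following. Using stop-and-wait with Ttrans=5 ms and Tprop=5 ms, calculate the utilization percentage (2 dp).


Given: Ttrans = 5 ms, Tprop = 5 ms
RTT = 2 * Tprop = 2 * 5 = 10 ms
U = Ttrans / (Ttrans + RTT)
U = 5 / (5 + 10)
U = 5 / 15 = 0.333333
U% = 33.33%

33.33


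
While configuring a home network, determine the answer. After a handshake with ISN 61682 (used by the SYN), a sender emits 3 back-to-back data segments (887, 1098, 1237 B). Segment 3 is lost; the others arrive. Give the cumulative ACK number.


SYN uses sequence number 61682; first data byte = ISN + 1 = 61683.
Segment 1: SEQ = 61683, len = 887 B, covers [61683, 62569]
Segment 2: SEQ = 62570, len = 1098 B, covers [62570, 63667]
Segment 3: SEQ = 63668, len = 1237 B, covers [63668, 64904] [LOST]
In-order data received: bytes [61683, 63667] (segments 1..2).
Segment 3 missing -> gap begins at byte 63668.
Cumulative ACK = next expected in-order byte = 61683 + 887 + 1098 = 63668

63668


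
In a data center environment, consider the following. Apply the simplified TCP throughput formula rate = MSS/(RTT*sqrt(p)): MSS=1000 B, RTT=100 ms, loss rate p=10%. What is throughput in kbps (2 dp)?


Given: MSS = 1000 bytes, RTT = 100 ms, loss = 10%
RTT in seconds = 100 / 1000 = 0.1
Loss rate = 10% = 0.1
sqrt(loss) = sqrt(0.1) = 0.316227766017
Throughput (bytes/s) = 1000 / (0.1 * 0.316227766017) = 31622.7766
Throughput (kbps) = 31622.7766 * 8 / 1000 = 252.982213 -> 252.98 kbps (2 dp)

252.98


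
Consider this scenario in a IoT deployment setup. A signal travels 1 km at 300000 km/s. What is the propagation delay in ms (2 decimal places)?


Given: distance = 1 km, speed = 300000 km/s
Delay = distance / speed = 1 / 300000 seconds
Delay in ms = 1 * 1000 / 300000
Delay = 0.0033 ms
Rounded to 2 dp = 0.00 ms

0.00


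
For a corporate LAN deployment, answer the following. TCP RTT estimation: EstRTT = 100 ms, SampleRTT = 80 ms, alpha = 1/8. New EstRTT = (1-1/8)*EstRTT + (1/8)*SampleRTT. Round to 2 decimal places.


Given: EstRTT = 100 ms, SampleRTT = 80 ms, alpha = 1/8
New EstRTT = (1 - alpha) * EstRTT + alpha * SampleRTT
(7/8) * 100 = 87.5
(1/8) * 80 = 10
New EstRTT = 87.5 + 10 = 97.5 ms -> 97.50 ms (2 dp)

97.50


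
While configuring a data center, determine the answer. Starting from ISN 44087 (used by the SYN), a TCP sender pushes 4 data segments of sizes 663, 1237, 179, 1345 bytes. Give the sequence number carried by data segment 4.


The SYN occupies sequence number ISN = 44087, so the first data byte is ISN + 1 = 44088.
SEQ of data segment i = (ISN + 1) + sum of payload sizes of segments 1..i-1.
Segment 1: SEQ = 44088, payload = 663 bytes
Segment 2: SEQ = 44751, payload = 1237 bytes
Segment 3: SEQ = 45988, payload = 179 bytes
Segment 4: SEQ = 46167, payload = 1345 bytes
SEQ of segment 4 = 44088 + 663 + 1237 + 179 = 46167

46167


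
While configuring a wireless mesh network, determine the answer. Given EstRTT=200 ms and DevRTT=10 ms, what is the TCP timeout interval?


Given: EstRTT = 200 ms, DevRTT = 10 ms
Timeout = EstRTT + 4 * DevRTT
4 * DevRTT = 4 * 10 = 40
Timeout = 200 + 40 = 240 ms

240


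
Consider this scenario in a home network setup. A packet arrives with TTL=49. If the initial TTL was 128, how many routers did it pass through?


Given: initial TTL = 128, received TTL = 49
Hops = initial TTL - received TTL
Hops = 128 - 49 = 79

79


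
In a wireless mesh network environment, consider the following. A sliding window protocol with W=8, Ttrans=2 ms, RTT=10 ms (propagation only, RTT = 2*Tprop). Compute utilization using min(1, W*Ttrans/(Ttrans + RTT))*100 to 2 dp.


Given: W = 8, Ttrans = 2 ms, RTT = 10 ms (= 2 * Tprop, Tprop = 5 ms)
Cycle time = Ttrans + RTT = 2 + 10 = 12 ms (first packet sent until its ACK returns)
W * Ttrans = 8 * 2 = 16 ms of sending per cycle
W * Ttrans / (Ttrans + RTT) = 16 / 12 = 1.333333
U = min(1, 1.333333) = 1.000000
U% = 100.00%

100.00


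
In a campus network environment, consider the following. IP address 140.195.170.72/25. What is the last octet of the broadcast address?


Given: IP = 140.195.170.72, prefix = /25
Host bits = 32 - 25 = 7
Network last octet = 72 AND mask = 0
Host part size = 2^7 - 1 = 127
Broadcast last octet = 0 OR 127 = 127

127


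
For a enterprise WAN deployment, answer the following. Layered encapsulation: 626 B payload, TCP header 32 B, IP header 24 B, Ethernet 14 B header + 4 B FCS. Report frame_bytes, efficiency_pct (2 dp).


TCP segment = 626 + 32 = 658 B
IP packet = 658 + 24 = 682 B
Ethernet frame = 682 + 14 + 4 = 700 B
Efficiency = app / frame = 626 / 700 = 0.894286 = 89.4286% -> 89.43% (2 dp)

700, 89.43


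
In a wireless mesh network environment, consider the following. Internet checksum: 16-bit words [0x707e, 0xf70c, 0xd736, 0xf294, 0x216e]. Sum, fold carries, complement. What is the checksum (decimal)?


Given words: [0x707e, 0xf70c, 0xd736, 0xf294, 0x216e]
Step 1: Sum all words
Raw sum = 28798 + 63244 + 55094 + 62100 + 8558 = 217794
Step 2: Fold carry: (21186 + 3) = 21189
One's complement = ~21189 & 0xFFFF = 44346

44346


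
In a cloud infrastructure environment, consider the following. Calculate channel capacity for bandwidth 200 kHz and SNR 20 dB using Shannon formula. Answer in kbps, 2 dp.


Given: B = 200 kHz, SNR = 20 dB
SNR linear = 10^(20/10) = 100
1 + SNR = 101
log2(101) = 6.6582114828
C = 200 * 1000 * 6.6582114828 = 1331642.2966 bps
C = 1331.642297 kbps -> 1331.64 kbps (2 dp)

1331.64


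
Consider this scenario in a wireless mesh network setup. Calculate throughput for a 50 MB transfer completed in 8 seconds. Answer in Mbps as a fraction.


Given: file = 50 MB, time = 8 s
File in Mb = 50 * 8 = 400 Mb
Throughput = 400 / 8 Mbps
Throughput = 50 Mbps

50


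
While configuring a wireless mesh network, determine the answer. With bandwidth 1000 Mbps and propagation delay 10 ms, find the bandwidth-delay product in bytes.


Given: bandwidth = 1000 Mbps, delay = 10 ms
BDP in bits = 1000 * 10^6 * 10 / 1000
BDP in bits = 10000000
BDP in bytes = 10000000 / 8 = 1250000

1250000


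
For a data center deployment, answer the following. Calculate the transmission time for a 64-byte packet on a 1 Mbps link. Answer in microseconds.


Given: packet = 64 bytes, bandwidth = 1 Mbps
Packet in bits = 64 * 8 = 512 bits
Bandwidth = 1 * 10^6 = 1000000 bps
Time = 512 / 1000000 seconds
Time in us = 512 * 10^6 / 1000000 = 512

512


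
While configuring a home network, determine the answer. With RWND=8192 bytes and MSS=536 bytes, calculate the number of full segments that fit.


Given: RWND = 8192 bytes, MSS = 536 bytes
Full segments = floor(RWND / MSS)
Full segments = floor(8192 / 536)
Full segments = floor(15.2836) = 15

15


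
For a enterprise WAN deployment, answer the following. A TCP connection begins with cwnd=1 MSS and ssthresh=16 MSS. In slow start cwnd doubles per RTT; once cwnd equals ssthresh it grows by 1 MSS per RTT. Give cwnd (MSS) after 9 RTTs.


RTT 0: cwnd = 1 MSS (initial)
RTT 1: cwnd = 2 MSS (slow start, doubled)
RTT 2: cwnd = 4 MSS (slow start, doubled)
RTT 3: cwnd = 8 MSS (slow start, doubled)
RTT 4: cwnd = 16 MSS (slow start, doubled)
RTT 5: cwnd = 17 MSS (congestion avoidance, +1)
RTT 6: cwnd = 18 MSS (congestion avoidance, +1)
RTT 7: cwnd = 19 MSS (congestion avoidance, +1)
RTT 8: cwnd = 20 MSS (congestion avoidance, +1)
RTT 9: cwnd = 21 MSS (congestion avoidance, +1)

21


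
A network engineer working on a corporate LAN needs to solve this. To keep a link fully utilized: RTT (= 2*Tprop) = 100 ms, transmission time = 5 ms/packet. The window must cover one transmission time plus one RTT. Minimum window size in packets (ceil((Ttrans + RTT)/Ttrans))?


Given: Ttrans = 5 ms, RTT = 100 ms (= 2 * Tprop, Tprop = 50 ms)
Time until first ACK returns = Ttrans + RTT = 5 + 100 = 105 ms
Need W * Ttrans >= Ttrans + RTT  ->  W >= (Ttrans + RTT) / Ttrans
(Ttrans + RTT) / Ttrans = 105 / 5 = 21
W_min = ceil(21) = 21

21


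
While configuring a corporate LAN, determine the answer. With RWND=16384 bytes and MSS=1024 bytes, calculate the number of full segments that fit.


Given: RWND = 16384 bytes, MSS = 1024 bytes
Full segments = floor(RWND / MSS)
Full segments = floor(16384 / 1024)
Full segments = floor(16.0) = 16

16


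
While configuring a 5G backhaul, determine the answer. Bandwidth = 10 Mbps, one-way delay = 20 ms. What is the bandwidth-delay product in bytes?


Given: bandwidth = 10 Mbps, delay = 20 ms
BDP in bits = 10 * 10^6 * 20 / 1000
BDP in bits = 200000
BDP in bytes = 200000 / 8 = 25000

25000


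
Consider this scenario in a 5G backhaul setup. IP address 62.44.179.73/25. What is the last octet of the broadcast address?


Given: IP = 62.44.179.73, prefix = /25
Host bits = 32 - 25 = 7
Network last octet = 73 AND mask = 0
Host part size = 2^7 - 1 = 127
Broadcast last octet = 0 OR 127 = 127

127


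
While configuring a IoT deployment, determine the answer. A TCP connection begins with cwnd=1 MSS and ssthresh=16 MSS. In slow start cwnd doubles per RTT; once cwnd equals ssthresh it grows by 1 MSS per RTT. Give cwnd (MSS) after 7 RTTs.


RTT 0: cwnd = 1 MSS (initial)
RTT 1: cwnd = 2 MSS (slow start, doubled)
RTT 2: cwnd = 4 MSS (slow start, doubled)
RTT 3: cwnd = 8 MSS (slow start, doubled)
RTT 4: cwnd = 16 MSS (slow start, doubled)
RTT 5: cwnd = 17 MSS (congestion avoidance, +1)
RTT 6: cwnd = 18 MSS (congestion avoidance, +1)
RTT 7: cwnd = 19 MSS (congestion avoidance, +1)

19


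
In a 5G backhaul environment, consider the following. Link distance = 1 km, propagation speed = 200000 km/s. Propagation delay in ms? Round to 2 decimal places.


Given: distance = 1 km, speed = 200000 km/s
Delay = distance / speed = 1 / 200000 seconds
Delay in ms = 1 * 1000 / 200000
Delay = 0.0050 ms
Rounded to 2 dp = 0.01 ms

0.01


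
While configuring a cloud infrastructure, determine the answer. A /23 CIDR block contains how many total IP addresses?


Given: CIDR prefix /23
Host bits = 32 - 23 = 9
Total addresses = 2^9 = 512

512


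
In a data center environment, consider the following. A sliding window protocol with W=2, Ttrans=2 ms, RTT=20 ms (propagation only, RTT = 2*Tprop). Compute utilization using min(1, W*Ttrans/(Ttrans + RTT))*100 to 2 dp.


Given: W = 2, Ttrans = 2 ms, RTT = 20 ms (= 2 * Tprop, Tprop = 10 ms)
Cycle time = Ttrans + RTT = 2 + 20 = 22 ms (first packet sent until its ACK returns)
W * Ttrans = 2 * 2 = 4 ms of sending per cycle
W * Ttrans / (Ttrans + RTT) = 4 / 22 = 0.181818
U = min(1, 0.181818) = 0.181818
U% = 18.18%

18.18


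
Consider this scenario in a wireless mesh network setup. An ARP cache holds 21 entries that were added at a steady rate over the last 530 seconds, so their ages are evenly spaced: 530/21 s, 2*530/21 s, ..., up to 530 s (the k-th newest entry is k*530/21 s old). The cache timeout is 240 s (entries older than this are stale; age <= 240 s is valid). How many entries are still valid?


Ages are k * 530/21 s for k = 1..21 (spacing = 25.2381 s).
Entry k is valid iff k * 530/21 <= 240 iff k <= 21 * 240 / 530 = 9.5094
n_valid = floor(9.5094) = 9
(n_stale = 21 - 9 = 12)

9


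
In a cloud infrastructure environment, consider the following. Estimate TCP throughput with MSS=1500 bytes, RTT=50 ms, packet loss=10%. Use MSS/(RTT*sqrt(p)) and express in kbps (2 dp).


Given: MSS = 1500 bytes, RTT = 50 ms, loss = 10%
RTT in seconds = 50 / 1000 = 0.05
Loss rate = 10% = 0.1
sqrt(loss) = sqrt(0.1) = 0.316227766017
Throughput (bytes/s) = 1500 / (0.05 * 0.316227766017) = 94868.3298
Throughput (kbps) = 94868.3298 * 8 / 1000 = 758.946638 -> 758.95 kbps (2 dp)

758.95


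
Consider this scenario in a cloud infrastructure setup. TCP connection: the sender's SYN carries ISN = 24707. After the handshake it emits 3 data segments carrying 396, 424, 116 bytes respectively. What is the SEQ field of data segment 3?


The SYN occupies sequence number ISN = 24707, so the first data byte is ISN + 1 = 24708.
SEQ of data segment i = (ISN + 1) + sum of payload sizes of segments 1..i-1.
Segment 1: SEQ = 24708, payload = 396 bytes
Segment 2: SEQ = 25104, payload = 424 bytes
Segment 3: SEQ = 25528, payload = 116 bytes
SEQ of segment 3 = 24708 + 396 + 424 = 25528

25528


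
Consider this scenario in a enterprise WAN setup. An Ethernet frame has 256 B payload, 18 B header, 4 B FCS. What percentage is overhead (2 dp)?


Given: payload = 256 B, header = 18 B, trailer = 4 B
Overhead bytes = header + trailer = 18 + 4 = 22
Total frame = payload + overhead = 256 + 22 = 278
Overhead % = 22 / 278 * 100 = 7.9137% -> 7.91% (2 dp)

7.91


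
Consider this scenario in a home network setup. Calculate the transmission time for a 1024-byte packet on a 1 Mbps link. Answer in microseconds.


Given: packet = 1024 bytes, bandwidth = 1 Mbps
Packet in bits = 1024 * 8 = 8192 bits
Bandwidth = 1 * 10^6 = 1000000 bps
Time = 8192 / 1000000 seconds
Time in us = 8192 * 10^6 / 1000000 = 8192

8192


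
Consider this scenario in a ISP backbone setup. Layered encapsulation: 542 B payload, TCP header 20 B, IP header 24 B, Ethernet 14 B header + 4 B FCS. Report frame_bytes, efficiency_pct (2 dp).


TCP segment = 542 + 20 = 562 B
IP packet = 562 + 24 = 586 B
Ethernet frame = 586 + 14 + 4 = 604 B
Efficiency = app / frame = 542 / 604 = 0.897351 = 89.7351% -> 89.74% (2 dp)

604, 89.74


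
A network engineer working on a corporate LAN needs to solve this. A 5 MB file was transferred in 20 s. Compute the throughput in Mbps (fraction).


Given: file = 5 MB, time = 20 s
File in Mb = 5 * 8 = 40 Mb
Throughput = 40 / 20 Mbps
Throughput = 2 Mbps

2


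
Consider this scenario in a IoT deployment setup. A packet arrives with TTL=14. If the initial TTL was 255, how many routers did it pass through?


Given: initial TTL = 255, received TTL = 14
Hops = initial TTL - received TTL
Hops = 255 - 14 = 241

241


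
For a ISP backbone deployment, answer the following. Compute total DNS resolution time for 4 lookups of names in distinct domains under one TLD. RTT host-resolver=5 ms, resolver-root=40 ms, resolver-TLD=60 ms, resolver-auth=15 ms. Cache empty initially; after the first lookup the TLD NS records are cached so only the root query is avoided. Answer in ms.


Lookup 1 (cold cache): local + root + TLD + auth = 5 + 40 + 60 + 15 = 120 ms
Lookups 2..4 (TLD NS cached -> skip root; new domain -> still ask TLD and auth): local + TLD + auth = 5 + 60 + 15 = 80 ms each
Remaining 3 lookups: 3 * 80 = 240 ms
Total = 120 + 240 = 360 ms

360


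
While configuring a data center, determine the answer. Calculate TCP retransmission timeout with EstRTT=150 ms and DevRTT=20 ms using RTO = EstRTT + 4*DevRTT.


Given: EstRTT = 150 ms, DevRTT = 20 ms
Timeout = EstRTT + 4 * DevRTT
4 * DevRTT = 4 * 20 = 80
Timeout = 150 + 80 = 230 ms

230


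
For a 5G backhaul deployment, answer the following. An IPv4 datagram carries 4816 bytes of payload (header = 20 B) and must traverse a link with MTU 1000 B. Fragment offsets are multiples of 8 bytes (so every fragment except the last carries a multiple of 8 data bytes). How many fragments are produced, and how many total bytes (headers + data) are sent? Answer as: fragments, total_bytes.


Max data per non-final fragment = floor((MTU - header)/8)*8 = floor((1000 - 20)/8)*8 = floor(980/8)*8 = 976 B
Final fragment needs no 8-byte alignment: it can carry up to MTU - header = 980 B
Non-final fragments needed = ceil((payload - 980) / 976) = ceil(3836/976) = ceil(3.9303) = 4
Number of fragments = 4 + 1 = 5
Fragment sizes (data): 4 * 976 B + 912 B (last, 912 <= 980 OK)
Total bytes sent = payload + n_frags * header = 4816 + 5*20 = 4816 + 100 = 4916 B

5, 4916


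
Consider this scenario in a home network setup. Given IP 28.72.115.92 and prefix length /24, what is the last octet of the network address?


Given: IP = 28.72.115.92, prefix = /24
Subnet mask = 255.255.255.0
Last octet of IP: 92
Last octet of mask: 0
Network last octet = 92 AND 0 = 0

0


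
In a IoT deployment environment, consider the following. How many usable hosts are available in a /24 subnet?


Given: subnet mask /24
Host bits = 32 - 24 = 8
Total addresses = 2^8 = 256
Usable hosts = 256 - 2 (network + broadcast) = 254

254


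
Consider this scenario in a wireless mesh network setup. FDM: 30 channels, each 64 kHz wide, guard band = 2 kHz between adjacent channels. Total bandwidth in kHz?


Given: 30 channels, 64 kHz each, guard = 2 kHz
Channel bandwidth = 30 * 64 = 1920 kHz
Guard bands = 29 gaps * 2 kHz = 58 kHz
Total = 1920 + 58 = 1978 kHz

1978


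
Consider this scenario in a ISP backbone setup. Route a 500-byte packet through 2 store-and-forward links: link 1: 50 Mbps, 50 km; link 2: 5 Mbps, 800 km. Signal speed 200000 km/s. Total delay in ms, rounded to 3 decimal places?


Packet = 500 bytes = 4000 bits. Store-and-forward: sum (t_trans + t_prop) per link.
Link 1: t_trans = 4000/(50*10^6) s = 0.0800 ms; t_prop = 50/200000 s = 0.2500 ms; subtotal = 0.3300 ms
Link 2: t_trans = 4000/(5*10^6) s = 0.8000 ms; t_prop = 800/200000 s = 4.0000 ms; subtotal = 4.8000 ms
End-to-end = 0.3300 + 4.8000 = 5.1300 ms -> 5.130 ms (3 dp)

5.130


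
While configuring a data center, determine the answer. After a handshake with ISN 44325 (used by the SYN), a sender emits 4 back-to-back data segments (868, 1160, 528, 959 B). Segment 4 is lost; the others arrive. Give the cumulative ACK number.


SYN uses sequence number 44325; first data byte = ISN + 1 = 44326.
Segment 1: SEQ = 44326, len = 868 B, covers [44326, 45193]
Segment 2: SEQ = 45194, len = 1160 B, covers [45194, 46353]
Segment 3: SEQ = 46354, len = 528 B, covers [46354, 46881]
Segment 4: SEQ = 46882, len = 959 B, covers [46882, 47840] [LOST]
In-order data received: bytes [44326, 46881] (segments 1..3).
Segment 4 missing -> gap begins at byte 46882.
Cumulative ACK = next expected in-order byte = 44326 + 868 + 1160 + 528 = 46882

46882


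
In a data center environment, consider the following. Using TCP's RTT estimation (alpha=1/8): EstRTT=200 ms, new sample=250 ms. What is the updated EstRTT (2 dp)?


Given: EstRTT = 200 ms, SampleRTT = 250 ms, alpha = 1/8
New EstRTT = (1 - alpha) * EstRTT + alpha * SampleRTT
(7/8) * 200 = 175
(1/8) * 250 = 31.25
New EstRTT = 175 + 31.25 = 206.25 ms -> 206.25 ms (2 dp)

206.25


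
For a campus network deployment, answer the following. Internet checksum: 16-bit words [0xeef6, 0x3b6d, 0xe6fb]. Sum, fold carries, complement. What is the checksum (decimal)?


Given words: [0xeef6, 0x3b6d, 0xe6fb]
Step 1: Sum all words
Raw sum = 61174 + 15213 + 59131 = 135518
Step 2: Fold carry: (4446 + 2) = 4448
One's complement = ~4448 & 0xFFFF = 61087

61087


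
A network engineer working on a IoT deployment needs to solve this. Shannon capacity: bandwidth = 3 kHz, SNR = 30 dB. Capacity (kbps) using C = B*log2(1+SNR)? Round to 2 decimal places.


Given: B = 3 kHz, SNR = 30 dB
SNR linear = 10^(30/10) = 1000
1 + SNR = 1001
log2(1001) = 9.9672262588
C = 3 * 1000 * 9.9672262588 = 29901.6788 bps
C = 29.901679 kbps -> 29.90 kbps (2 dp)

29.90


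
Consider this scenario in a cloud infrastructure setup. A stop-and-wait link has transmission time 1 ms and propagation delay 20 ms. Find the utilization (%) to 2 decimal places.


Given: Ttrans = 1 ms, Tprop = 20 ms
RTT = 2 * Tprop = 2 * 20 = 40 ms
U = Ttrans / (Ttrans + RTT)
U = 1 / (1 + 40)
U = 1 / 41 = 0.02439
U% = 2.44%

2.44


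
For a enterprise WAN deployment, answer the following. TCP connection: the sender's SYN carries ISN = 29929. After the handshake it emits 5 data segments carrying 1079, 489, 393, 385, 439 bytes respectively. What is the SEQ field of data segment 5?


The SYN occupies sequence number ISN = 29929, so the first data byte is ISN + 1 = 29930.
SEQ of data segment i = (ISN + 1) + sum of payload sizes of segments 1..i-1.
Segment 1: SEQ = 29930, payload = 1079 bytes
Segment 2: SEQ = 31009, payload = 489 bytes
Segment 3: SEQ = 31498, payload = 393 bytes
Segment 4: SEQ = 31891, payload = 385 bytes
Segment 5: SEQ = 32276, payload = 439 bytes
SEQ of segment 5 = 29930 + 1079 + 489 + 393 + 385 = 32276

32276


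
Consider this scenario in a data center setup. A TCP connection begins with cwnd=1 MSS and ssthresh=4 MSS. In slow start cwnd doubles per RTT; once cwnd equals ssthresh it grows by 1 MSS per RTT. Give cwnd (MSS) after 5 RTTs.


RTT 0: cwnd = 1 MSS (initial)
RTT 1: cwnd = 2 MSS (slow start, doubled)
RTT 2: cwnd = 4 MSS (slow start, doubled)
RTT 3: cwnd = 5 MSS (congestion avoidance, +1)
RTT 4: cwnd = 6 MSS (congestion avoidance, +1)
RTT 5: cwnd = 7 MSS (congestion avoidance, +1)

7


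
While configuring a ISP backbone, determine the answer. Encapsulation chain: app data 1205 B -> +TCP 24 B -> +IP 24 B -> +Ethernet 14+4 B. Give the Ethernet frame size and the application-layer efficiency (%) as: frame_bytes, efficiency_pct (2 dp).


TCP segment = 1205 + 24 = 1229 B
IP packet = 1229 + 24 = 1253 B
Ethernet frame = 1253 + 14 + 4 = 1271 B
Efficiency = app / frame = 1205 / 1271 = 0.948072 = 94.8072% -> 94.81% (2 dp)

1271, 94.81


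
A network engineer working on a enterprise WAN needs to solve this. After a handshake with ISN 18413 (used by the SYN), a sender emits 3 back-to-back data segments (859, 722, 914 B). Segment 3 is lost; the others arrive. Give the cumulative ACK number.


SYN uses sequence number 18413; first data byte = ISN + 1 = 18414.
Segment 1: SEQ = 18414, len = 859 B, covers [18414, 19272]
Segment 2: SEQ = 19273, len = 722 B, covers [19273, 19994]
Segment 3: SEQ = 19995, len = 914 B, covers [19995, 20908] [LOST]
In-order data received: bytes [18414, 19994] (segments 1..2).
Segment 3 missing -> gap begins at byte 19995.
Cumulative ACK = next expected in-order byte = 18414 + 859 + 722 = 19995

19995


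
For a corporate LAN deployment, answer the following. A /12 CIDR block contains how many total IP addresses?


Given: CIDR prefix /12
Host bits = 32 - 12 = 20
Total addresses = 2^20 = 1048576

1048576


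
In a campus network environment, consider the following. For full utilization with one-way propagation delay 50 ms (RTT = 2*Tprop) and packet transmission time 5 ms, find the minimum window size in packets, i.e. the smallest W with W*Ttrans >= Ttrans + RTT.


Given: Ttrans = 5 ms, RTT = 100 ms (= 2 * Tprop, Tprop = 50 ms)
Time until first ACK returns = Ttrans + RTT = 5 + 100 = 105 ms
Need W * Ttrans >= Ttrans + RTT  ->  W >= (Ttrans + RTT) / Ttrans
(Ttrans + RTT) / Ttrans = 105 / 5 = 21
W_min = ceil(21) = 21

21


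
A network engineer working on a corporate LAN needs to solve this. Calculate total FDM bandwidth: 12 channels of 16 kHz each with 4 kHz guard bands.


Given: 12 channels, 16 kHz each, guard = 4 kHz
Channel bandwidth = 12 * 16 = 192 kHz
Guard bands = 11 gaps * 4 kHz = 44 kHz
Total = 192 + 44 = 236 kHz

236
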